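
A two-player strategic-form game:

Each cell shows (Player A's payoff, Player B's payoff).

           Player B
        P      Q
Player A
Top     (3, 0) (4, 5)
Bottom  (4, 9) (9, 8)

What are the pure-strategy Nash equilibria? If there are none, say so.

Player A against P: payoffs 3, 4 → best response Bottom.
Player A against Q: payoffs 4, 9 → best response Bottom.
Player B against Top: payoffs 0, 5 → best response Q.
Player B against Bottom: payoffs 9, 8 → best response P.
Mutual best responses: (Bottom, P).

The unique pure-strategy Nash equilibrium is (Bottom, P).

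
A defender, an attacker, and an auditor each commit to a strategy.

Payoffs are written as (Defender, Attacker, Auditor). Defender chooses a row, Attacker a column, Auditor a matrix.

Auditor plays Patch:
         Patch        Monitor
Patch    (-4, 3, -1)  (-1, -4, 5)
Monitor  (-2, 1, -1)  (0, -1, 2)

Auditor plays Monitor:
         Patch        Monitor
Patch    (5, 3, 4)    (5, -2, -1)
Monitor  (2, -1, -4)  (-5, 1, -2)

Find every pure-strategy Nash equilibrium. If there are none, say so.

The pure Nash equilibria are (Patch, Patch, Monitor) and (Monitor, Patch, Patch).

Defender against (Patch, Patch): payoffs -4, -2 → best response Monitor.
Defender against (Patch, Monitor): payoffs 5, 2 → best response Patch.
Defender against (Monitor, Patch): payoffs -1, 0 → best response Monitor.
Defender against (Monitor, Monitor): payoffs 5, -5 → best response Patch.
Attacker against (Patch, Patch): payoffs 3, -4 → best response Patch.
Attacker against (Patch, Monitor): payoffs 3, -2 → best response Patch.
Attacker against (Monitor, Patch): payoffs 1, -1 → best response Patch.
Attacker against (Monitor, Monitor): payoffs -1, 1 → best response Monitor.
Auditor against (Patch, Patch): payoffs -1, 4 → best response Monitor.
Auditor against (Patch, Monitor): payoffs 5, -1 → best response Patch.
Auditor against (Monitor, Patch): payoffs -1, -4 → best response Patch.
Auditor against (Monitor, Monitor): payoffs 2, -2 → best response Patch.
Mutual best responses: (Patch, Patch, Monitor); (Monitor, Patch, Patch).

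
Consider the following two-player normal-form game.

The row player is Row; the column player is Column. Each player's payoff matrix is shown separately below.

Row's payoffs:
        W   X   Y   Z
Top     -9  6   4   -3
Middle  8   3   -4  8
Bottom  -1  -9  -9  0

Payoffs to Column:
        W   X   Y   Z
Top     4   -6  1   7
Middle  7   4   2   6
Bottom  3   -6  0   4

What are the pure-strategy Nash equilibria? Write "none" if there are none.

For each player, find the best response to each opponent profile; mutual best responses are the pure NE.
Row against W: payoffs -9, 8, -1 → best response Middle.
Row against X: payoffs 6, 3, -9 → best response Top.
Row against Y: payoffs 4, -4, -9 → best response Top.
Row against Z: payoffs -3, 8, 0 → best response Middle.
Column against Top: payoffs 4, -6, 1, 7 → best response Z.
Column against Middle: payoffs 7, 4, 2, 6 → best response W.
Column against Bottom: payoffs 3, -6, 0, 4 → best response Z.
Mutual best responses: (Middle, W).

Pure NE: (Middle, W)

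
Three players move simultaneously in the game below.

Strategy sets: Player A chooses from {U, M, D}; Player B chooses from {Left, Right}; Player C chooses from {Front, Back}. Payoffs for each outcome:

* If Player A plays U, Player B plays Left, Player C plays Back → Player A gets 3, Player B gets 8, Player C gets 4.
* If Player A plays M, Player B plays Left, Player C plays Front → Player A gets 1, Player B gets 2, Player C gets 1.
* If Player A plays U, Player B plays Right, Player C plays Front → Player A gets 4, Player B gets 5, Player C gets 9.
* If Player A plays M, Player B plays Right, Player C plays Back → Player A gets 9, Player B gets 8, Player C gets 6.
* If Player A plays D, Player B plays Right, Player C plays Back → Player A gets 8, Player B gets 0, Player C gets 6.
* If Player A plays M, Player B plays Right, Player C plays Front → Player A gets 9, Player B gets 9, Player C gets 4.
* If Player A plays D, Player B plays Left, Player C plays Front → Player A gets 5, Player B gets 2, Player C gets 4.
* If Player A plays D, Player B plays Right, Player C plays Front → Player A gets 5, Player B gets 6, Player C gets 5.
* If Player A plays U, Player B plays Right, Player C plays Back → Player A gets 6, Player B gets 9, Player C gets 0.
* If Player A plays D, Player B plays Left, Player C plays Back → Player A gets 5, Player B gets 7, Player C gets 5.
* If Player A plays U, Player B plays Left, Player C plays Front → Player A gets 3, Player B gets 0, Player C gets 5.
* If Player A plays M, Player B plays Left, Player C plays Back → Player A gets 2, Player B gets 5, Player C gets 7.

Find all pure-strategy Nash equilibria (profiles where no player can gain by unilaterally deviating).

(M, Right, Back) and (D, Left, Back)

(U, Left, Front): Player A can switch to D (3 → 5). Not NE.
(U, Left, Back): Player A can switch to D (3 → 5). Not NE.
(U, Right, Front): Player A can switch to M (4 → 9). Not NE.
(U, Right, Back): Player A can switch to M (6 → 9). Not NE.
(M, Left, Front): Player A can switch to U (1 → 3). Not NE.
(M, Left, Back): Player A can switch to U (2 → 3). Not NE.
(M, Right, Back): Player A gets 9, best alternative 8; Player B gets 8, best alternative 5; Player C gets 6, best alternative 4. No profitable deviation — NE.
(D, Left, Back): Player A gets 5, best alternative 3; Player B gets 7, best alternative 0; Player C gets 5, best alternative 4. No profitable deviation — NE.
(The remaining 4 profiles each have a profitable deviation by the same check.)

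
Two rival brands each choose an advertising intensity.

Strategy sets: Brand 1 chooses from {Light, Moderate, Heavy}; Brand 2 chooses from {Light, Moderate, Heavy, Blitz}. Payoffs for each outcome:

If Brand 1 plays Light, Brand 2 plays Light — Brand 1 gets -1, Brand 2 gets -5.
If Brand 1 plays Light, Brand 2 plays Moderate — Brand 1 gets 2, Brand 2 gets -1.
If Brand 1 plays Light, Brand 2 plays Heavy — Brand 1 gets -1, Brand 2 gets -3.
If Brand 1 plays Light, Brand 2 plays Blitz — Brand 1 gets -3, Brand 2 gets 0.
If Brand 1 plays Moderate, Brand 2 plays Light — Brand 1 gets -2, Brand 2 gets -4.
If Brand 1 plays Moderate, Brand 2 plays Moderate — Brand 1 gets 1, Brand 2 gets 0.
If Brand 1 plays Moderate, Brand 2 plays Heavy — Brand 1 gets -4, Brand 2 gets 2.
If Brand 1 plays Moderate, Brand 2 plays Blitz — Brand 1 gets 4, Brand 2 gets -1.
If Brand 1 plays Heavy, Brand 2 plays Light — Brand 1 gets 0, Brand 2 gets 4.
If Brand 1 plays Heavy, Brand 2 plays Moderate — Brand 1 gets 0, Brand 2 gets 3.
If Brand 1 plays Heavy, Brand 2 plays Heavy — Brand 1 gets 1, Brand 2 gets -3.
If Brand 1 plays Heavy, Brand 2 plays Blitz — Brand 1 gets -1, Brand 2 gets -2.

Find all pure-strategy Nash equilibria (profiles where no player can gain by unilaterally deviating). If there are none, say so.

The unique pure-strategy Nash equilibrium is (Heavy, Light).

(Light, Light): Brand 1 can switch to Heavy (-1 → 0). Not NE.
(Light, Moderate): Brand 2 can switch to Blitz (-1 → 0). Not NE.
(Light, Heavy): Brand 1 can switch to Heavy (-1 → 1). Not NE.
(Light, Blitz): Brand 1 can switch to Moderate (-3 → 4). Not NE.
(Moderate, Light): Brand 1 can switch to Light (-2 → -1). Not NE.
(Moderate, Moderate): Brand 1 can switch to Light (1 → 2). Not NE.
(Heavy, Light): Brand 1 gets 0, best alternative -1; Brand 2 gets 4, best alternative 3. No profitable deviation — NE.
(The remaining 5 profiles each have a profitable deviation by the same check.)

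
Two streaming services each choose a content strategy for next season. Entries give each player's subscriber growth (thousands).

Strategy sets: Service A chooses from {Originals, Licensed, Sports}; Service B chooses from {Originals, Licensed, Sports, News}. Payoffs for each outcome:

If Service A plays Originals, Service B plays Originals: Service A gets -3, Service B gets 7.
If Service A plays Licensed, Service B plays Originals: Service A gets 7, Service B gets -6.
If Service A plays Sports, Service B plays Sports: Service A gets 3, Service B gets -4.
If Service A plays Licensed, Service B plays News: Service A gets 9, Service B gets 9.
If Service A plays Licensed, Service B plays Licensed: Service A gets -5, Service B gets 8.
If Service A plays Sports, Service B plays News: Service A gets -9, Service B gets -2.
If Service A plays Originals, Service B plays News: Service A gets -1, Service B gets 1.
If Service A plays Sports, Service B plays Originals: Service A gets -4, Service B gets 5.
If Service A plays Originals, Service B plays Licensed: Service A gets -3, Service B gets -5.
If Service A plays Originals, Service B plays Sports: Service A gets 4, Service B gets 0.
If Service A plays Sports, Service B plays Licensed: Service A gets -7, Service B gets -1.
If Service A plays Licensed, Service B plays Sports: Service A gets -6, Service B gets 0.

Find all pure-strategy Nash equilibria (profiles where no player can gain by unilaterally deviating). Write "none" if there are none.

The unique pure-strategy Nash equilibrium is (Licensed, News).

(Originals, Originals): Service A can switch to Licensed (-3 → 7). Not NE.
(Originals, Licensed): Service B can switch to Originals (-5 → 7). Not NE.
(Originals, Sports): Service B can switch to Originals (0 → 7). Not NE.
(Originals, News): Service A can switch to Licensed (-1 → 9). Not NE.
(Licensed, Originals): Service B can switch to Licensed (-6 → 8). Not NE.
(Licensed, Licensed): Service A can switch to Originals (-5 → -3). Not NE.
(Licensed, Sports): Service A can switch to Originals (-6 → 4). Not NE.
(Licensed, News): Service A gets 9, best alternative -1; Service B gets 9, best alternative 8. No profitable deviation — NE.
(Sports, Originals): Service A can switch to Originals (-4 → -3). Not NE.
(The remaining 3 profiles each have a profitable deviation by the same check.)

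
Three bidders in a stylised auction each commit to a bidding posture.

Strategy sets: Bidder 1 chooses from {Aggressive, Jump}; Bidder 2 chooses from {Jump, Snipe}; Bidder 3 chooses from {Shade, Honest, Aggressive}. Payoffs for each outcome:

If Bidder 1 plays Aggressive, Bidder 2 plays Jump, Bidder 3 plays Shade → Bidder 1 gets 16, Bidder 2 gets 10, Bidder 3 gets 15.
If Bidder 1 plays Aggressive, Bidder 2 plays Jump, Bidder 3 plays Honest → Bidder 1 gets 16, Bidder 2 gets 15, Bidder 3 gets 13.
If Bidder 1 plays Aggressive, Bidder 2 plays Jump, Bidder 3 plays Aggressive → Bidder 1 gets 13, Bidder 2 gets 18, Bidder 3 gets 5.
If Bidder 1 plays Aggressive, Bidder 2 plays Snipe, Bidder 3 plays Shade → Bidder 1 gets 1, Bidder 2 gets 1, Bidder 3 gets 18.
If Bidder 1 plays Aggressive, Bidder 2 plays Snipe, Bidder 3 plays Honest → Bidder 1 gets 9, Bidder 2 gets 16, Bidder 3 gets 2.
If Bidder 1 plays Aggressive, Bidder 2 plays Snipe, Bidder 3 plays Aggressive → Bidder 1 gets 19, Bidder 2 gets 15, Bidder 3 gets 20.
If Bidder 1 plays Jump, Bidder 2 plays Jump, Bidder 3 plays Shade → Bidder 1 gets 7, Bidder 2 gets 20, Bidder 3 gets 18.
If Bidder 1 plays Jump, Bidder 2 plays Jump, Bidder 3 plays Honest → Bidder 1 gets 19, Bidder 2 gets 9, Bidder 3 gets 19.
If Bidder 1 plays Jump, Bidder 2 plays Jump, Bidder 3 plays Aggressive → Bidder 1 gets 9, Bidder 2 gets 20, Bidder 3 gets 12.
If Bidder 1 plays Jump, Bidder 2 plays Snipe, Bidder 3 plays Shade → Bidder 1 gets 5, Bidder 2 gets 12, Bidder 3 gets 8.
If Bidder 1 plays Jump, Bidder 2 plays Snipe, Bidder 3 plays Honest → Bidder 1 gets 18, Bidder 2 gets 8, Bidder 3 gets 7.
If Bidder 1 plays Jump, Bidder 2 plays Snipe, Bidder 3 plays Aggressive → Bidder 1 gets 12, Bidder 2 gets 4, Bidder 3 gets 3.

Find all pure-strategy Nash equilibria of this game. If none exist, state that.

Pure-strategy Nash equilibria: (Aggressive, Jump, Shade) and (Jump, Jump, Honest)

Bidder 1 against (Jump, Shade): payoffs 16, 7 → best response Aggressive.
Bidder 1 against (Jump, Honest): payoffs 16, 19 → best response Jump.
Bidder 1 against (Jump, Aggressive): payoffs 13, 9 → best response Aggressive.
Bidder 1 against (Snipe, Shade): payoffs 1, 5 → best response Jump.
Bidder 1 against (Snipe, Honest): payoffs 9, 18 → best response Jump.
Bidder 1 against (Snipe, Aggressive): payoffs 19, 12 → best response Aggressive.
Bidder 2 against (Aggressive, Shade): payoffs 10, 1 → best response Jump.
Bidder 2 against (Aggressive, Honest): payoffs 15, 16 → best response Snipe.
Bidder 2 against (Aggressive, Aggressive): payoffs 18, 15 → best response Jump.
Bidder 2 against (Jump, Shade): payoffs 20, 12 → best response Jump.
Bidder 2 against (Jump, Honest): payoffs 9, 8 → best response Jump.
Bidder 2 against (Jump, Aggressive): payoffs 20, 4 → best response Jump.
Bidder 3 against (Aggressive, Jump): payoffs 15, 13, 5 → best response Shade.
Bidder 3 against (Aggressive, Snipe): payoffs 18, 2, 20 → best response Aggressive.
Bidder 3 against (Jump, Jump): payoffs 18, 19, 12 → best response Honest.
Bidder 3 against (Jump, Snipe): payoffs 8, 7, 3 → best response Shade.
Mutual best responses: (Aggressive, Jump, Shade); (Jump, Jump, Honest).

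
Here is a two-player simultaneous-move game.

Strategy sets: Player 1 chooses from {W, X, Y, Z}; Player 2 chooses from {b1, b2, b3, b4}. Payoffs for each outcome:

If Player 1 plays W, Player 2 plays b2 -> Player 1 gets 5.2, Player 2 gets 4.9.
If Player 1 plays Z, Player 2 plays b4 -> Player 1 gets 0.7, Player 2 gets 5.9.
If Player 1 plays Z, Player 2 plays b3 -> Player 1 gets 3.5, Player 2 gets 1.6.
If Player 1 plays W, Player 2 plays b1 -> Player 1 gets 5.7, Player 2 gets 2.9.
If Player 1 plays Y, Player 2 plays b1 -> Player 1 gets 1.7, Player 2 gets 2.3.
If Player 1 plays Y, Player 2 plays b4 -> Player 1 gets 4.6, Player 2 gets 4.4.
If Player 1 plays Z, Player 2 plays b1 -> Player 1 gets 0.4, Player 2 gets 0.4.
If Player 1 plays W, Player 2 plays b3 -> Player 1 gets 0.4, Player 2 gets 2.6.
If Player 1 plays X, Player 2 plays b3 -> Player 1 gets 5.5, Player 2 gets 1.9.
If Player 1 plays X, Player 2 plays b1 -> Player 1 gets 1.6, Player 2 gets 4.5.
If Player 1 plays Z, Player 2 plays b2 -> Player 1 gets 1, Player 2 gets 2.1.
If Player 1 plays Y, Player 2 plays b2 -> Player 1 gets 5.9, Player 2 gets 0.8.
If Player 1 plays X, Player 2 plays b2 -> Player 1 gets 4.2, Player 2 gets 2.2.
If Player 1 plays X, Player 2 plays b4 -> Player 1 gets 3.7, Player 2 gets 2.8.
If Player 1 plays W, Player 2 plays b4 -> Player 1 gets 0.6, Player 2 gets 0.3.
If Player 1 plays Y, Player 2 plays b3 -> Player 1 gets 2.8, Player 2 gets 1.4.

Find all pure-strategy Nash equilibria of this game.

The unique pure-strategy Nash equilibrium is (Y, b4).

Player 1 against b1: payoffs 5.7, 1.6, 1.7, 0.4 → best response W.
Player 1 against b2: payoffs 5.2, 4.2, 5.9, 1 → best response Y.
Player 1 against b3: payoffs 0.4, 5.5, 2.8, 3.5 → best response X.
Player 1 against b4: payoffs 0.6, 3.7, 4.6, 0.7 → best response Y.
Player 2 against W: payoffs 2.9, 4.9, 2.6, 0.3 → best response b2.
Player 2 against X: payoffs 4.5, 2.2, 1.9, 2.8 → best response b1.
Player 2 against Y: payoffs 2.3, 0.8, 1.4, 4.4 → best response b4.
Player 2 against Z: payoffs 0.4, 2.1, 1.6, 5.9 → best response b4.
Mutual best responses: (Y, b4).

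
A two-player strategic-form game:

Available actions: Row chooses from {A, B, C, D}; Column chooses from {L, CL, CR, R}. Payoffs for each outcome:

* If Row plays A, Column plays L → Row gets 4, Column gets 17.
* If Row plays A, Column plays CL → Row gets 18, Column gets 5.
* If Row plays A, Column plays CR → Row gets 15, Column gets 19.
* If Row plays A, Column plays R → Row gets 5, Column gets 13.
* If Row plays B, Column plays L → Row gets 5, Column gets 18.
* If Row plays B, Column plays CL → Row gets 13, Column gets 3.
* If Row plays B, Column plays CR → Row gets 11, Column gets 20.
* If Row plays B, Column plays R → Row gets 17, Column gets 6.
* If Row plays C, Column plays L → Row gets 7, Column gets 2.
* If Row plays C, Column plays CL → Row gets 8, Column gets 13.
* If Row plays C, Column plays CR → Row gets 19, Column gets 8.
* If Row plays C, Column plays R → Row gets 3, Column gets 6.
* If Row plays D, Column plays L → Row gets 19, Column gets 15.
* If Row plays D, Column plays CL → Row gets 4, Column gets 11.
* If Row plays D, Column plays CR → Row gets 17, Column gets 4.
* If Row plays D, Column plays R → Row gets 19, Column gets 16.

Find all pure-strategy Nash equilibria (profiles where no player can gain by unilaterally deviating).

Row against L: payoffs 4, 5, 7, 19 → best response D.
Row against CL: payoffs 18, 13, 8, 4 → best response A.
Row against CR: payoffs 15, 11, 19, 17 → best response C.
Row against R: payoffs 5, 17, 3, 19 → best response D.
Column against A: payoffs 17, 5, 19, 13 → best response CR.
Column against B: payoffs 18, 3, 20, 6 → best response CR.
Column against C: payoffs 2, 13, 8, 6 → best response CL.
Column against D: payoffs 15, 11, 4, 16 → best response R.
Mutual best responses: (D, R).

Pure NE: (D, R)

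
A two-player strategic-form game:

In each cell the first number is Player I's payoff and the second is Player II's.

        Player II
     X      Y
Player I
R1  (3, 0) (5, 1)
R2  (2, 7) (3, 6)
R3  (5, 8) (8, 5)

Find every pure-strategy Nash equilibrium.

(R3, X)

Player I against X: payoffs 3, 2, 5 → best response R3.
Player I against Y: payoffs 5, 3, 8 → best response R3.
Player II against R1: payoffs 0, 1 → best response Y.
Player II against R2: payoffs 7, 6 → best response X.
Player II against R3: payoffs 8, 5 → best response X.
Mutual best responses: (R3, X).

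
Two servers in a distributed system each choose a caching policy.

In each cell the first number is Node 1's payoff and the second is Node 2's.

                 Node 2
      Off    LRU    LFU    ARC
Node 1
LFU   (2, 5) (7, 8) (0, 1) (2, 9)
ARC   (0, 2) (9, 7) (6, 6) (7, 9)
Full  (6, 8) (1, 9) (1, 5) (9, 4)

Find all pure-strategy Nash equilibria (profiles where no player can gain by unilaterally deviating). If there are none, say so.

There is no pure-strategy Nash equilibrium.

Node 1 against Off: payoffs 2, 0, 6 → best response Full.
Node 1 against LRU: payoffs 7, 9, 1 → best response ARC.
Node 1 against LFU: payoffs 0, 6, 1 → best response ARC.
Node 1 against ARC: payoffs 2, 7, 9 → best response Full.
Node 2 against LFU: payoffs 5, 8, 1, 9 → best response ARC.
Node 2 against ARC: payoffs 2, 7, 6, 9 → best response ARC.
Node 2 against Full: payoffs 8, 9, 5, 4 → best response LRU.
No profile is a mutual best response for all players.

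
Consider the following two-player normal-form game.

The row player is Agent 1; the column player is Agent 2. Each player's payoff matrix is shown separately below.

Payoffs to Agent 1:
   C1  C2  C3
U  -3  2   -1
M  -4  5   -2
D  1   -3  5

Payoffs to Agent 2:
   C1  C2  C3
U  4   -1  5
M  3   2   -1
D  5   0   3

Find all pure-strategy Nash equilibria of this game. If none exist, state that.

Pure NE: (D, C1)

For each strategy profile, look for a profitable unilateral deviation.
(U, C1): Agent 1 can switch to D (-3 → 1). Not NE.
(U, C2): Agent 1 can switch to M (2 → 5). Not NE.
(U, C3): Agent 1 can switch to D (-1 → 5). Not NE.
(M, C1): Agent 1 can switch to U (-4 → -3). Not NE.
(M, C2): Agent 2 can switch to C1 (2 → 3). Not NE.
(M, C3): Agent 1 can switch to U (-2 → -1). Not NE.
(D, C1): Agent 1 gets 1, best alternative -3; Agent 2 gets 5, best alternative 3. No profitable deviation — NE.
(The remaining 2 profiles each have a profitable deviation by the same check.)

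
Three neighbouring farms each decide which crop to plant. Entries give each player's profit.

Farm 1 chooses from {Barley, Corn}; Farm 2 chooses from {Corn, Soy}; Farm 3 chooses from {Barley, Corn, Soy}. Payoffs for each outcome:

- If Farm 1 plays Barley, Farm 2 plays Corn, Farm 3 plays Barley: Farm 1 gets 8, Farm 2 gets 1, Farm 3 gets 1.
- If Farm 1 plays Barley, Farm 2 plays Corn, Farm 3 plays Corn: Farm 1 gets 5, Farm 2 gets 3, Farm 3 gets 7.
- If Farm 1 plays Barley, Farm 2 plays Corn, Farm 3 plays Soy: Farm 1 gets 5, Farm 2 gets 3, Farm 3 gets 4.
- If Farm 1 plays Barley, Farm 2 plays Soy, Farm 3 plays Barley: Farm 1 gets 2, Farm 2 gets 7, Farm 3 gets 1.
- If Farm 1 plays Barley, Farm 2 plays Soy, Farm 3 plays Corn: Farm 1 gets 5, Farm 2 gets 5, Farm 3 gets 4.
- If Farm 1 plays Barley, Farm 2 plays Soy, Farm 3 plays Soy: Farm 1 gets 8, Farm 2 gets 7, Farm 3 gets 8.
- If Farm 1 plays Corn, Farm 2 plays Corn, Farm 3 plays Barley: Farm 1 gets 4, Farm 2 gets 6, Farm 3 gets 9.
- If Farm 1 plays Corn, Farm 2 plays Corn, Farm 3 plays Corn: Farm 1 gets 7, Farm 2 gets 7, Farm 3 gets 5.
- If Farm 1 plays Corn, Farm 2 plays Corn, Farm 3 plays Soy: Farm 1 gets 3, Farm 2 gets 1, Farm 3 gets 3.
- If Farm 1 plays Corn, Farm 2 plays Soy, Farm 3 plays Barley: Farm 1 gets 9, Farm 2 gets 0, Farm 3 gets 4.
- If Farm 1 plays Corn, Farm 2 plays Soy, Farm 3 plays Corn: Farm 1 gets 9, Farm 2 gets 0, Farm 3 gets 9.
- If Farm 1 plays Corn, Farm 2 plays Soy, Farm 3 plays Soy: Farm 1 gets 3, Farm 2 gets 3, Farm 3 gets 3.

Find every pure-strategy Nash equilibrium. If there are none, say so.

Farm 1 against (Corn, Barley): payoffs 8, 4 → best response Barley.
Farm 1 against (Corn, Corn): payoffs 5, 7 → best response Corn.
Farm 1 against (Corn, Soy): payoffs 5, 3 → best response Barley.
Farm 1 against (Soy, Barley): payoffs 2, 9 → best response Corn.
Farm 1 against (Soy, Corn): payoffs 5, 9 → best response Corn.
Farm 1 against (Soy, Soy): payoffs 8, 3 → best response Barley.
Farm 2 against (Barley, Barley): payoffs 1, 7 → best response Soy.
Farm 2 against (Barley, Corn): payoffs 3, 5 → best response Soy.
Farm 2 against (Barley, Soy): payoffs 3, 7 → best response Soy.
Farm 2 against (Corn, Barley): payoffs 6, 0 → best response Corn.
Farm 2 against (Corn, Corn): payoffs 7, 0 → best response Corn.
Farm 2 against (Corn, Soy): payoffs 1, 3 → best response Soy.
Farm 3 against (Barley, Corn): payoffs 1, 7, 4 → best response Corn.
Farm 3 against (Barley, Soy): payoffs 1, 4, 8 → best response Soy.
Farm 3 against (Corn, Corn): payoffs 9, 5, 3 → best response Barley.
Farm 3 against (Corn, Soy): payoffs 4, 9, 3 → best response Corn.
Mutual best responses: (Barley, Soy, Soy).

Pure NE: (Barley, Soy, Soy)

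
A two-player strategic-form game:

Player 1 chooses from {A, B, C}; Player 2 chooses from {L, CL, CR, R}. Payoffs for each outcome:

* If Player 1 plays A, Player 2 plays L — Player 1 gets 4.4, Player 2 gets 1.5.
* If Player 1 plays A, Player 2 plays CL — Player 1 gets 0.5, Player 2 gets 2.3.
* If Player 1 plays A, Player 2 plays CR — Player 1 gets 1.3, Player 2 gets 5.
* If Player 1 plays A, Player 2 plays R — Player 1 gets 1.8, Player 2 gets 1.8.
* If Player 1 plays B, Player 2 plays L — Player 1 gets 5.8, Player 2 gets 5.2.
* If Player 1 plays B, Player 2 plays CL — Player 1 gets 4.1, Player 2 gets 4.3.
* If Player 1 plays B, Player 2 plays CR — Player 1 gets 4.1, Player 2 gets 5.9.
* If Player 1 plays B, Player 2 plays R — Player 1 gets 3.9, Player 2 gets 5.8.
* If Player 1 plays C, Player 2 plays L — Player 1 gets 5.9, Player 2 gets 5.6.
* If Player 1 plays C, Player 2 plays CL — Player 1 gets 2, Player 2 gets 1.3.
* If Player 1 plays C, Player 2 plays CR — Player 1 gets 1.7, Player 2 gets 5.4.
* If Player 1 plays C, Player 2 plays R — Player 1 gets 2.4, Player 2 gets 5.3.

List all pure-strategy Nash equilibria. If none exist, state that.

(B, CR) and (C, L)

(A, L): Player 1 can switch to B (4.4 → 5.8). Not NE.
(A, CL): Player 1 can switch to B (0.5 → 4.1). Not NE.
(A, CR): Player 1 can switch to B (1.3 → 4.1). Not NE.
(A, R): Player 1 can switch to B (1.8 → 3.9). Not NE.
(B, L): Player 1 can switch to C (5.8 → 5.9). Not NE.
(B, CL): Player 2 can switch to L (4.3 → 5.2). Not NE.
(B, CR): Player 1 gets 4.1, best alternative 1.7; Player 2 gets 5.9, best alternative 5.8. No profitable deviation — NE.
(B, R): Player 2 can switch to CR (5.8 → 5.9). Not NE.
(C, L): Player 1 gets 5.9, best alternative 5.8; Player 2 gets 5.6, best alternative 5.4. No profitable deviation — NE.
(C, CL): Player 1 can switch to B (2 → 4.1). Not NE.
(C, CR): Player 1 can switch to B (1.7 → 4.1). Not NE.
(C, R): Player 1 can switch to B (2.4 → 3.9). Not NE.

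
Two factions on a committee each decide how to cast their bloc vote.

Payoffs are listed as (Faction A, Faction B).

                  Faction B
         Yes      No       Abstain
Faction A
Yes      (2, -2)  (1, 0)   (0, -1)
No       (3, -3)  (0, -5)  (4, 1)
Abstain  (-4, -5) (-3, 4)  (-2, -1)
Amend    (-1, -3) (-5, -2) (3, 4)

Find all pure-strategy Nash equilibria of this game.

The pure Nash equilibria are (Yes, No), (No, Abstain).

(Yes, Yes): Faction A can switch to No (2 → 3). Not NE.
(Yes, No): Faction A gets 1, best alternative 0; Faction B gets 0, best alternative -1. No profitable deviation — NE.
(Yes, Abstain): Faction A can switch to No (0 → 4). Not NE.
(No, Yes): Faction B can switch to Abstain (-3 → 1). Not NE.
(No, No): Faction A can switch to Yes (0 → 1). Not NE.
(No, Abstain): Faction A gets 4, best alternative 3; Faction B gets 1, best alternative -3. No profitable deviation — NE.
(Abstain, Yes): Faction A can switch to Yes (-4 → 2). Not NE.
(Abstain, No): Faction A can switch to Yes (-3 → 1). Not NE.
(Abstain, Abstain): Faction A can switch to Yes (-2 → 0). Not NE.
(Amend, Yes): Faction A can switch to Yes (-1 → 2). Not NE.
(Amend, No): Faction A can switch to Yes (-5 → 1). Not NE.
(Amend, Abstain): Faction A can switch to No (3 → 4). Not NE.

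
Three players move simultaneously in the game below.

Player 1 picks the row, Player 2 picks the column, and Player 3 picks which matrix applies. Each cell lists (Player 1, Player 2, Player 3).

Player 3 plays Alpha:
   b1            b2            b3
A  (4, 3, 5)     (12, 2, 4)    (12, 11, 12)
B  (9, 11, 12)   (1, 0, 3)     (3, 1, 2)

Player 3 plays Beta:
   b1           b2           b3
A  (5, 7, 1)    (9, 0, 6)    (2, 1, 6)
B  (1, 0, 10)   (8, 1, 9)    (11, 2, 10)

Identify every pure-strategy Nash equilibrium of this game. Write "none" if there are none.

(A, b3, Alpha), (B, b1, Alpha), (B, b3, Beta)

For each player, find the best response to each opponent profile; mutual best responses are the pure NE.
Player 1 against (b1, Alpha): payoffs 4, 9 → best response B.
Player 1 against (b1, Beta): payoffs 5, 1 → best response A.
Player 1 against (b2, Alpha): payoffs 12, 1 → best response A.
Player 1 against (b2, Beta): payoffs 9, 8 → best response A.
Player 1 against (b3, Alpha): payoffs 12, 3 → best response A.
Player 1 against (b3, Beta): payoffs 2, 11 → best response B.
Player 2 against (A, Alpha): payoffs 3, 2, 11 → best response b3.
Player 2 against (A, Beta): payoffs 7, 0, 1 → best response b1.
Player 2 against (B, Alpha): payoffs 11, 0, 1 → best response b1.
Player 2 against (B, Beta): payoffs 0, 1, 2 → best response b3.
Player 3 against (A, b1): payoffs 5, 1 → best response Alpha.
Player 3 against (A, b2): payoffs 4, 6 → best response Beta.
Player 3 against (A, b3): payoffs 12, 6 → best response Alpha.
Player 3 against (B, b1): payoffs 12, 10 → best response Alpha.
Player 3 against (B, b2): payoffs 3, 9 → best response Beta.
Player 3 against (B, b3): payoffs 2, 10 → best response Beta.
Mutual best responses: (A, b3, Alpha); (B, b1, Alpha); (B, b3, Beta).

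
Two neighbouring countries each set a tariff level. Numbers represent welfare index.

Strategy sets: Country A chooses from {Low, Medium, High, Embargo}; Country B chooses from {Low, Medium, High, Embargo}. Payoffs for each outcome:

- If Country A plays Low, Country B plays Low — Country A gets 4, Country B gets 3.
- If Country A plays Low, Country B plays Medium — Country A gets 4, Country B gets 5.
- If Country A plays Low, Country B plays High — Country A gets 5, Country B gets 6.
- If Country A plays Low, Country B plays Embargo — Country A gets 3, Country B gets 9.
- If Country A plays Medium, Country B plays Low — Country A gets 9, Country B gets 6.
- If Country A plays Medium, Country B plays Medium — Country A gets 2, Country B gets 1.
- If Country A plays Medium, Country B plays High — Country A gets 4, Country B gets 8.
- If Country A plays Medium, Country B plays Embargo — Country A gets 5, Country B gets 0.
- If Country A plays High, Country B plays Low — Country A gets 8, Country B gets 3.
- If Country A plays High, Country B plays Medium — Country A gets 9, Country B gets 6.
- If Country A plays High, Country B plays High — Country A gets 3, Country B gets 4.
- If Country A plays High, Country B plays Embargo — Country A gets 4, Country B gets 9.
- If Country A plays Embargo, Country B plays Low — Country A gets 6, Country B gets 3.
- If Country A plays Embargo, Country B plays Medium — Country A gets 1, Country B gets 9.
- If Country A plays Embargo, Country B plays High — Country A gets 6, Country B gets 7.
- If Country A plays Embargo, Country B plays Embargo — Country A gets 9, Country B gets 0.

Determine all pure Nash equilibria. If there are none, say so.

This game has no pure Nash equilibrium.

Country A against Low: payoffs 4, 9, 8, 6 → best response Medium.
Country A against Medium: payoffs 4, 2, 9, 1 → best response High.
Country A against High: payoffs 5, 4, 3, 6 → best response Embargo.
Country A against Embargo: payoffs 3, 5, 4, 9 → best response Embargo.
Country B against Low: payoffs 3, 5, 6, 9 → best response Embargo.
Country B against Medium: payoffs 6, 1, 8, 0 → best response High.
Country B against High: payoffs 3, 6, 4, 9 → best response Embargo.
Country B against Embargo: payoffs 3, 9, 7, 0 → best response Medium.
No profile is a mutual best response for all players.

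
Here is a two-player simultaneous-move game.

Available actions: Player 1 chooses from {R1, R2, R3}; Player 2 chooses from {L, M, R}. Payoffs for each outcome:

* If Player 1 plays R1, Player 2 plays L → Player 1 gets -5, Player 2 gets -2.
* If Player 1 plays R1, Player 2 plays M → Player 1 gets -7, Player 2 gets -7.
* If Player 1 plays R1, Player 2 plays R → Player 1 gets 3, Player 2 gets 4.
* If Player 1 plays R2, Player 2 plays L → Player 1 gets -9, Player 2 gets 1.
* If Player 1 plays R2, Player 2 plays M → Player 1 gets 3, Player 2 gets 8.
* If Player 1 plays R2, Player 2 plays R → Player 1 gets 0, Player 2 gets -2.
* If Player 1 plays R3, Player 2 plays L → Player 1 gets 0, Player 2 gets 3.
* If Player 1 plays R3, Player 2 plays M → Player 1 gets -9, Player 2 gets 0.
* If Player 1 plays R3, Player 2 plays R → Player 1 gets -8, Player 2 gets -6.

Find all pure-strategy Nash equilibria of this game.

(R1, L): Player 1 can switch to R3 (-5 → 0). Not NE.
(R1, M): Player 1 can switch to R2 (-7 → 3). Not NE.
(R1, R): Player 1 gets 3, best alternative 0; Player 2 gets 4, best alternative -2. No profitable deviation — NE.
(R2, L): Player 1 can switch to R1 (-9 → -5). Not NE.
(R2, M): Player 1 gets 3, best alternative -7; Player 2 gets 8, best alternative 1. No profitable deviation — NE.
(R2, R): Player 1 can switch to R1 (0 → 3). Not NE.
(R3, L): Player 1 gets 0, best alternative -5; Player 2 gets 3, best alternative 0. No profitable deviation — NE.
(R3, M): Player 1 can switch to R1 (-9 → -7). Not NE.
(R3, R): Player 1 can switch to R1 (-8 → 3). Not NE.

Pure-strategy Nash equilibria: (R1, R); (R2, M); (R3, L)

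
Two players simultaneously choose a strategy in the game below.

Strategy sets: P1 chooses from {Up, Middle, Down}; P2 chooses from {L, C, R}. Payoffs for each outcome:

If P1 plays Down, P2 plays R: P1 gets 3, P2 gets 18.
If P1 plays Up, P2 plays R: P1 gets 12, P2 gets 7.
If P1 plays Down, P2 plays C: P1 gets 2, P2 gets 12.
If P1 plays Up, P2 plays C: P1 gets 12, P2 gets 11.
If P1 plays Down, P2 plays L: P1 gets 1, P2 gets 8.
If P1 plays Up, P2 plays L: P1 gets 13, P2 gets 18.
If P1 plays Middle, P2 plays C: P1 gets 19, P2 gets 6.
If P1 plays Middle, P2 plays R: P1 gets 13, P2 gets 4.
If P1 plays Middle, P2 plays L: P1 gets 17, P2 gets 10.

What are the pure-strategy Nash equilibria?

(Middle, L)

P1 against L: payoffs 13, 17, 1 → best response Middle.
P1 against C: payoffs 12, 19, 2 → best response Middle.
P1 against R: payoffs 12, 13, 3 → best response Middle.
P2 against Up: payoffs 18, 11, 7 → best response L.
P2 against Middle: payoffs 10, 6, 4 → best response L.
P2 against Down: payoffs 8, 12, 18 → best response R.
Mutual best responses: (Middle, L).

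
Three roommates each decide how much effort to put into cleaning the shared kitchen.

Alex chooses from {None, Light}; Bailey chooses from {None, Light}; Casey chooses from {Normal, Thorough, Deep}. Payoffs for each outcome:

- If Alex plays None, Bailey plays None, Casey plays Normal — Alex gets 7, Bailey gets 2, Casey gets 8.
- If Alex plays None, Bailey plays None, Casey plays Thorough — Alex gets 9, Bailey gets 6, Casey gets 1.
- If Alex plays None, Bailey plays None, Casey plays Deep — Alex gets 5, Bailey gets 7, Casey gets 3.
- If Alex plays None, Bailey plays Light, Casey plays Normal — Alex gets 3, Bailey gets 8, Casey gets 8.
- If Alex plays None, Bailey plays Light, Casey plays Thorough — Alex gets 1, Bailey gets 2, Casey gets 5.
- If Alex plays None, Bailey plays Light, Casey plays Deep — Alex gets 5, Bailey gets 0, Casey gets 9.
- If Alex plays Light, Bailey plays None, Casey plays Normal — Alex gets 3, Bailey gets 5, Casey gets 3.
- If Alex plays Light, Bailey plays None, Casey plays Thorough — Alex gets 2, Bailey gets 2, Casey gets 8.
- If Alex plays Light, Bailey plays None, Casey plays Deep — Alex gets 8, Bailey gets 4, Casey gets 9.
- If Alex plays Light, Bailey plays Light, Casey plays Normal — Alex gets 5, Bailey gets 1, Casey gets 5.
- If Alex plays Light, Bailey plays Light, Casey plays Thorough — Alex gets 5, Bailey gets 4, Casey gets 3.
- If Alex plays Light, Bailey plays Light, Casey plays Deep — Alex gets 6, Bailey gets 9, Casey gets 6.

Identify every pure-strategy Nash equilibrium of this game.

For each player, find the best response to each opponent profile; mutual best responses are the pure NE.
Alex against (None, Normal): payoffs 7, 3 → best response None.
Alex against (None, Thorough): payoffs 9, 2 → best response None.
Alex against (None, Deep): payoffs 5, 8 → best response Light.
Alex against (Light, Normal): payoffs 3, 5 → best response Light.
Alex against (Light, Thorough): payoffs 1, 5 → best response Light.
Alex against (Light, Deep): payoffs 5, 6 → best response Light.
Bailey against (None, Normal): payoffs 2, 8 → best response Light.
Bailey against (None, Thorough): payoffs 6, 2 → best response None.
Bailey against (None, Deep): payoffs 7, 0 → best response None.
Bailey against (Light, Normal): payoffs 5, 1 → best response None.
Bailey against (Light, Thorough): payoffs 2, 4 → best response Light.
Bailey against (Light, Deep): payoffs 4, 9 → best response Light.
Casey against (None, None): payoffs 8, 1, 3 → best response Normal.
Casey against (None, Light): payoffs 8, 5, 9 → best response Deep.
Casey against (Light, None): payoffs 3, 8, 9 → best response Deep.
Casey against (Light, Light): payoffs 5, 3, 6 → best response Deep.
Mutual best responses: (Light, Light, Deep).

(Light, Light, Deep)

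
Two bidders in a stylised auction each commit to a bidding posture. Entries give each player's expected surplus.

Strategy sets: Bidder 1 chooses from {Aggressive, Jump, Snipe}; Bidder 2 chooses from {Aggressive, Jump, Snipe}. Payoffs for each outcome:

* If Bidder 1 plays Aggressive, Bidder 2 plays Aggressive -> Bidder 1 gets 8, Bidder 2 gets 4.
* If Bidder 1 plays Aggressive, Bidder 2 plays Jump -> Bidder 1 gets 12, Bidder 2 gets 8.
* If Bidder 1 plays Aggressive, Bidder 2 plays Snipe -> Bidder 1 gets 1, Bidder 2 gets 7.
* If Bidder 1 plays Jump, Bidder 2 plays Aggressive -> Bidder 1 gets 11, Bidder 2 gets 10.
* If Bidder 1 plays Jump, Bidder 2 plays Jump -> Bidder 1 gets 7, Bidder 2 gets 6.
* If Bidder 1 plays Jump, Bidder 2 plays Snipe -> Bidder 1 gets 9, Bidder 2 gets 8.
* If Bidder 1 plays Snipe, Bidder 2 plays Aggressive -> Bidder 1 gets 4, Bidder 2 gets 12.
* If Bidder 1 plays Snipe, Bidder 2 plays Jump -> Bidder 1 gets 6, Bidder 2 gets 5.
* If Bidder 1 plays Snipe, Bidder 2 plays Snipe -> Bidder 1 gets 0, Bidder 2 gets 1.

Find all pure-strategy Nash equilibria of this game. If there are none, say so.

Pure-strategy Nash equilibria: (Aggressive, Jump), (Jump, Aggressive)

Bidder 1 against Aggressive: payoffs 8, 11, 4 → best response Jump.
Bidder 1 against Jump: payoffs 12, 7, 6 → best response Aggressive.
Bidder 1 against Snipe: payoffs 1, 9, 0 → best response Jump.
Bidder 2 against Aggressive: payoffs 4, 8, 7 → best response Jump.
Bidder 2 against Jump: payoffs 10, 6, 8 → best response Aggressive.
Bidder 2 against Snipe: payoffs 12, 5, 1 → best response Aggressive.
Mutual best responses: (Aggressive, Jump); (Jump, Aggressive).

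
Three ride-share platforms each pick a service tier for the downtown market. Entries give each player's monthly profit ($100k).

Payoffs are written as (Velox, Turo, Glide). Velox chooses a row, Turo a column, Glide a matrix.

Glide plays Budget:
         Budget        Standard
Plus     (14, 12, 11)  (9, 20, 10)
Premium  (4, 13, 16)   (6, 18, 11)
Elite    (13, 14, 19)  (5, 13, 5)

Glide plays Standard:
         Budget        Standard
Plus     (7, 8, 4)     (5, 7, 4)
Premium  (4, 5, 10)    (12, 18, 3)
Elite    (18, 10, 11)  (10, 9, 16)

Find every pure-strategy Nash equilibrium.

(Plus, Standard, Budget)

Velox against (Budget, Budget): payoffs 14, 4, 13 → best response Plus.
Velox against (Budget, Standard): payoffs 7, 4, 18 → best response Elite.
Velox against (Standard, Budget): payoffs 9, 6, 5 → best response Plus.
Velox against (Standard, Standard): payoffs 5, 12, 10 → best response Premium.
Turo against (Plus, Budget): payoffs 12, 20 → best response Standard.
Turo against (Plus, Standard): payoffs 8, 7 → best response Budget.
Turo against (Premium, Budget): payoffs 13, 18 → best response Standard.
Turo against (Premium, Standard): payoffs 5, 18 → best response Standard.
Turo against (Elite, Budget): payoffs 14, 13 → best response Budget.
Turo against (Elite, Standard): payoffs 10, 9 → best response Budget.
Glide against (Plus, Budget): payoffs 11, 4 → best response Budget.
Glide against (Plus, Standard): payoffs 10, 4 → best response Budget.
Glide against (Premium, Budget): payoffs 16, 10 → best response Budget.
Glide against (Premium, Standard): payoffs 11, 3 → best response Budget.
Glide against (Elite, Budget): payoffs 19, 11 → best response Budget.
Glide against (Elite, Standard): payoffs 5, 16 → best response Standard.
Mutual best responses: (Plus, Standard, Budget).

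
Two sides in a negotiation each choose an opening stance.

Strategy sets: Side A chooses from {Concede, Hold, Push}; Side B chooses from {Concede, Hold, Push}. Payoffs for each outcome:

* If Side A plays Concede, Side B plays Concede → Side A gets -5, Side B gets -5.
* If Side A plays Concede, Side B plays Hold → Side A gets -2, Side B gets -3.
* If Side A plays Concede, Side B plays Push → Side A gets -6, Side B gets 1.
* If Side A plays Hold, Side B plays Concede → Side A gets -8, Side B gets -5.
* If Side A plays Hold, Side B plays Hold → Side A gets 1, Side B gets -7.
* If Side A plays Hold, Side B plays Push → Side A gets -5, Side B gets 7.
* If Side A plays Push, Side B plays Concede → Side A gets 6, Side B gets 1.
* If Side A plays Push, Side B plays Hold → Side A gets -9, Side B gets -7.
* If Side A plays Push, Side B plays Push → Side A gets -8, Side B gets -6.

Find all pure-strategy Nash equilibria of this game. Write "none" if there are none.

For each strategy profile, look for a profitable unilateral deviation.
(Concede, Concede): Side A can switch to Push (-5 → 6). Not NE.
(Concede, Hold): Side A can switch to Hold (-2 → 1). Not NE.
(Concede, Push): Side A can switch to Hold (-6 → -5). Not NE.
(Hold, Concede): Side A can switch to Concede (-8 → -5). Not NE.
(Hold, Hold): Side B can switch to Concede (-7 → -5). Not NE.
(Hold, Push): Side A gets -5, best alternative -6; Side B gets 7, best alternative -5. No profitable deviation — NE.
(Push, Concede): Side A gets 6, best alternative -5; Side B gets 1, best alternative -6. No profitable deviation — NE.
(Push, Hold): Side A can switch to Concede (-9 → -2). Not NE.
(Push, Push): Side A can switch to Concede (-8 → -6). Not NE.

(Hold, Push); (Push, Concede)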